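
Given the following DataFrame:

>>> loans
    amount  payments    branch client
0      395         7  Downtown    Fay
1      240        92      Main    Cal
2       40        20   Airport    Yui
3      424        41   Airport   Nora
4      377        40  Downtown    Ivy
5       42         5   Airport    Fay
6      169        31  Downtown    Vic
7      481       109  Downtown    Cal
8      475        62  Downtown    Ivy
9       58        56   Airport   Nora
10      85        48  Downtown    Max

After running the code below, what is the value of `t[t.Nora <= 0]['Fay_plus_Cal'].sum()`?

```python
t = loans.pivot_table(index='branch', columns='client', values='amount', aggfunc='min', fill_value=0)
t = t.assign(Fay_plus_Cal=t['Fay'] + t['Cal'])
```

pivot: rows=branch, cols=client, min(amount):
client    Cal  Fay  Ivy  Max  Nora  Vic  Yui
branch                                      
Airport     0   42    0    0    58    0   40
Downtown  481  395  377   85     0  169    0
Main      240    0    0    0     0    0    0
add column Fay_plus_Cal = t['Fay'] + t['Cal']:
client    Cal  Fay  Ivy  Max  Nora  Vic  Yui  Fay_plus_Cal
branch                                                    
Airport     0   42    0    0    58    0   40            42
Downtown  481  395  377   85     0  169    0           876
Main      240    0    0    0     0    0    0           240
filter rows where Nora <= 0:
client    Cal  Fay  Ivy  Max  Nora  Vic  Yui  Fay_plus_Cal
branch                                                    
Downtown  481  395  377   85     0  169    0           876
Main      240    0    0    0     0    0    0           240
Hence 1116.

1116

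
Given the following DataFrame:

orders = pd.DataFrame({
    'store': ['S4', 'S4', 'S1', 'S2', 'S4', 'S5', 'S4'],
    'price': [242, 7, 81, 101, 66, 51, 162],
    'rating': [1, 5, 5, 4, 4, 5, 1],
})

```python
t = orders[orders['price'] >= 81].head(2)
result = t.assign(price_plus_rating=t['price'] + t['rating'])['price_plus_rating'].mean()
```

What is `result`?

164.5

filter rows where price >= 81:
  store  price  rating
0    S4    242       1
2    S1     81       5
3    S2    101       4
6    S4    162       1
take first 2 rows:
  store  price  rating
0    S4    242       1
2    S1     81       5
add column price_plus_rating = t['price'] + t['rating']:
  store  price  rating  price_plus_rating
0    S4    242       1                243
2    S1     81       5                 86
So mean() = 164.5.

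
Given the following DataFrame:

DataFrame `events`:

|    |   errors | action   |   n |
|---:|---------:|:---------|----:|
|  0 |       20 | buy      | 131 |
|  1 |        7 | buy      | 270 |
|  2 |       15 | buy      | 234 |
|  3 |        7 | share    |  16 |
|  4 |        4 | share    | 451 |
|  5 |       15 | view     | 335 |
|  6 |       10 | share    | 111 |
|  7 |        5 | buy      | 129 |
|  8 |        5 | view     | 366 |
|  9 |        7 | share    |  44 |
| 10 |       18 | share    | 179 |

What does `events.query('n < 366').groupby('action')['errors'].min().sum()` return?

filter rows where n < 366:
    errors action    n
0       20    buy  131
1        7    buy  270
2       15    buy  234
3        7  share   16
5       15   view  335
6       10  share  111
7        5    buy  129
9        7  share   44
10      18  share  179
group by action, min of errors:
action
buy       5
share     7
view     15
Name: errors, dtype: int64

27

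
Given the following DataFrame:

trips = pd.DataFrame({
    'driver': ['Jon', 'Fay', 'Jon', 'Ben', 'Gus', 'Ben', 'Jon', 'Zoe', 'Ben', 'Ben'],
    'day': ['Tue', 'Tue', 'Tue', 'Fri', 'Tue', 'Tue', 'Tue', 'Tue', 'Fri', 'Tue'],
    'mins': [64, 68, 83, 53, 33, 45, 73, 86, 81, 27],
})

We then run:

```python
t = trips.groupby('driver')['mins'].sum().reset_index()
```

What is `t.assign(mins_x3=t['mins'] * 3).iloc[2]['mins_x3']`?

99

group by driver, sum of mins:
driver
Ben    206
Fay     68
Gus     33
Jon    220
Zoe     86
Name: mins, dtype: int64
reset_index():
  driver  mins
0    Ben   206
1    Fay    68
2    Gus    33
3    Jon   220
4    Zoe    86
add column mins_x3 = t['mins'] * 3:
  driver  mins  mins_x3
0    Ben   206      618
1    Fay    68      204
2    Gus    33       99
3    Jon   220      660
4    Zoe    86      258
value at position 2, column 'mins_x3' → 99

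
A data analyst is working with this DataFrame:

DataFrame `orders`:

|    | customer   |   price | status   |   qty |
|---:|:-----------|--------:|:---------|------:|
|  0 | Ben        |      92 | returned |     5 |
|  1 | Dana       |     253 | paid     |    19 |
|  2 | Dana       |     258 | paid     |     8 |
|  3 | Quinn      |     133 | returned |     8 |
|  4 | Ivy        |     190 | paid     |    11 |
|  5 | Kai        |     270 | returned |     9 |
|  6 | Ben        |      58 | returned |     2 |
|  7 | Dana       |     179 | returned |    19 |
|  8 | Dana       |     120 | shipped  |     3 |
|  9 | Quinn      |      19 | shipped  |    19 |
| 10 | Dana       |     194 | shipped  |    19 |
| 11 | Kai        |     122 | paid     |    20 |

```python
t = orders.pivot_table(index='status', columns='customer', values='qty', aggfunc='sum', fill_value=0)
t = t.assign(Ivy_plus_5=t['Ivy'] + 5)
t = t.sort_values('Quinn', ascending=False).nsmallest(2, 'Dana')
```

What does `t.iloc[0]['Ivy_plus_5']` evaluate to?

pivot: rows=status, cols=customer, sum(qty):
customer  Ben  Dana  Ivy  Kai  Quinn
status                              
paid        0    27   11   20      0
returned    7    19    0    9      8
shipped     0    22    0    0     19
add column Ivy_plus_5 = t['Ivy'] + 5:
customer  Ben  Dana  Ivy  Kai  Quinn  Ivy_plus_5
status                                          
paid        0    27   11   20      0          16
returned    7    19    0    9      8           5
shipped     0    22    0    0     19           5
sort by Quinn descending:
customer  Ben  Dana  Ivy  Kai  Quinn  Ivy_plus_5
status                                          
shipped     0    22    0    0     19           5
returned    7    19    0    9      8           5
paid        0    27   11   20      0          16
take 2 rows with smallest Dana:
customer  Ben  Dana  Ivy  Kai  Quinn  Ivy_plus_5
status                                          
returned    7    19    0    9      8           5
shipped     0    22    0    0     19           5

5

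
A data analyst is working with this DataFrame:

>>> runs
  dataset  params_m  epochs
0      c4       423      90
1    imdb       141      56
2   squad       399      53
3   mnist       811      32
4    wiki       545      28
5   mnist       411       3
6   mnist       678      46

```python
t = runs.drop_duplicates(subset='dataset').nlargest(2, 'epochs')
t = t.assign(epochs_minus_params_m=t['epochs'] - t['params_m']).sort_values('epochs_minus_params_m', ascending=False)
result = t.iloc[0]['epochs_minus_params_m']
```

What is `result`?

-85

drop duplicate dataset (keep=first):
  dataset  params_m  epochs
0      c4       423      90
1    imdb       141      56
2   squad       399      53
3   mnist       811      32
4    wiki       545      28
take 2 rows with largest epochs:
  dataset  params_m  epochs
0      c4       423      90
1    imdb       141      56
add column epochs_minus_params_m = t['epochs'] - t['params_m']:
  dataset  params_m  epochs  epochs_minus_params_m
0      c4       423      90                   -333
1    imdb       141      56                    -85
sort by epochs_minus_params_m descending:
  dataset  params_m  epochs  epochs_minus_params_m
1    imdb       141      56                    -85
0      c4       423      90                   -333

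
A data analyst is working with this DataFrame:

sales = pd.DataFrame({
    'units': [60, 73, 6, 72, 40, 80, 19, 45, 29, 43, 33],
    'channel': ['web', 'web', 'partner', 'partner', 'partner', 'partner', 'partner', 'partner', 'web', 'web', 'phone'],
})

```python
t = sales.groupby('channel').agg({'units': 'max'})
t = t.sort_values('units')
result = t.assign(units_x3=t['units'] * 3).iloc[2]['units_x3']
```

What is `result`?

group by channel, max of units:
         units
channel       
partner     80
phone       33
web         73
sort by units:
         units
channel       
phone       33
web         73
partner     80
add column units_x3 = t['units'] * 3:
         units  units_x3
channel                 
phone       33        99
web         73       219
partner     80       240

240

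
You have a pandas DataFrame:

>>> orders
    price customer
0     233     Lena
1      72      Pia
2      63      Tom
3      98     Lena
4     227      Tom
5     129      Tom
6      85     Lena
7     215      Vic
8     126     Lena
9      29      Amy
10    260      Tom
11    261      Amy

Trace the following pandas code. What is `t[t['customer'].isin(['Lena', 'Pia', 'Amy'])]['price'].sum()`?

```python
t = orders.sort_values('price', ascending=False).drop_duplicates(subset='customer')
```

sort by price descending:
    price customer
11    261      Amy
10    260      Tom
0     233     Lena
4     227      Tom
7     215      Vic
5     129      Tom
8     126     Lena
3      98     Lena
6      85     Lena
1      72      Pia
2      63      Tom
9      29      Amy
drop duplicate customer (keep=first):
    price customer
11    261      Amy
10    260      Tom
0     233     Lena
7     215      Vic
1      72      Pia
filter rows where customer in ['Lena', 'Pia', 'Amy']:
    price customer
11    261      Amy
0     233     Lena
1      72      Pia

566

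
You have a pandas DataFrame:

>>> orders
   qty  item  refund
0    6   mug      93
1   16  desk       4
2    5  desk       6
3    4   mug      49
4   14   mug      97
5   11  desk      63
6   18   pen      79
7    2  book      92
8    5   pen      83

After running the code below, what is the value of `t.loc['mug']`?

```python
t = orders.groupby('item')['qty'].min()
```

group by item, min of qty:
item
book    2
desk    5
mug     4
pen     5
Name: qty, dtype: int64

4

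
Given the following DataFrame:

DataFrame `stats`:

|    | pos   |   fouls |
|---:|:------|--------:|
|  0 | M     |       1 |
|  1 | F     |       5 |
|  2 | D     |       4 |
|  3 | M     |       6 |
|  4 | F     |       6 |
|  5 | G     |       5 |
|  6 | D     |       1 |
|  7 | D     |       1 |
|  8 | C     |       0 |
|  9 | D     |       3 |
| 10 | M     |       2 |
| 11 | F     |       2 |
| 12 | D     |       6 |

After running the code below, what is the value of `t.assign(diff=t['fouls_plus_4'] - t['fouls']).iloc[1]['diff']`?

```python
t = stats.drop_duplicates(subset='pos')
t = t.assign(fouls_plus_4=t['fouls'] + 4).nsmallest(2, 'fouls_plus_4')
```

4

drop duplicate pos (keep=first):
  pos  fouls
0   M      1
1   F      5
2   D      4
5   G      5
8   C      0
add column fouls_plus_4 = t['fouls'] + 4:
  pos  fouls  fouls_plus_4
0   M      1             5
1   F      5             9
2   D      4             8
5   G      5             9
8   C      0             4
take 2 rows with smallest fouls_plus_4:
  pos  fouls  fouls_plus_4
8   C      0             4
0   M      1             5
add column diff = t['fouls_plus_4'] - t['fouls']:
  pos  fouls  fouls_plus_4  diff
8   C      0             4     4
0   M      1             5     4
Then the value at position 1, column 'diff': 4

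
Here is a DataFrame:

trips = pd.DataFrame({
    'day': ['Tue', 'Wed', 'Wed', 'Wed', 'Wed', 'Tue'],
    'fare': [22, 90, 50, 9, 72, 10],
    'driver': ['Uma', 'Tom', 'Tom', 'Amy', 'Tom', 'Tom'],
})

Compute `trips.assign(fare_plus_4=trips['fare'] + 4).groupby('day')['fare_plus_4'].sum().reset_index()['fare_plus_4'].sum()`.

277

add column fare_plus_4 = trips['fare'] + 4:
   day  fare driver  fare_plus_4
0  Tue    22    Uma           26
1  Wed    90    Tom           94
2  Wed    50    Tom           54
3  Wed     9    Amy           13
4  Wed    72    Tom           76
5  Tue    10    Tom           14
group by day, sum of fare_plus_4:
day
Tue     40
Wed    237
Name: fare_plus_4, dtype: int64
reset_index():
   day  fare_plus_4
0  Tue           40
1  Wed          237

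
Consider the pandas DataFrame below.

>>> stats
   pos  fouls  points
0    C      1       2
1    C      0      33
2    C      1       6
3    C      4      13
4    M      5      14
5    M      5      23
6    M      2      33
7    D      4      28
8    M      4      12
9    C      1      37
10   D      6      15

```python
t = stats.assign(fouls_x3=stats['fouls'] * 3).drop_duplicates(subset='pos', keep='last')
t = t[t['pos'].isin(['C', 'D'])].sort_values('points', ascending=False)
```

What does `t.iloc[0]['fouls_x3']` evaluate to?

3

add column fouls_x3 = stats['fouls'] * 3:
   pos  fouls  points  fouls_x3
0    C      1       2         3
1    C      0      33         0
2    C      1       6         3
3    C      4      13        12
4    M      5      14        15
5    M      5      23        15
6    M      2      33         6
7    D      4      28        12
8    M      4      12        12
9    C      1      37         3
10   D      6      15        18
drop duplicate pos (keep=last):
   pos  fouls  points  fouls_x3
8    M      4      12        12
9    C      1      37         3
10   D      6      15        18
filter rows where pos in ['C', 'D']:
   pos  fouls  points  fouls_x3
9    C      1      37         3
10   D      6      15        18
sort by points descending:
   pos  fouls  points  fouls_x3
9    C      1      37         3
10   D      6      15        18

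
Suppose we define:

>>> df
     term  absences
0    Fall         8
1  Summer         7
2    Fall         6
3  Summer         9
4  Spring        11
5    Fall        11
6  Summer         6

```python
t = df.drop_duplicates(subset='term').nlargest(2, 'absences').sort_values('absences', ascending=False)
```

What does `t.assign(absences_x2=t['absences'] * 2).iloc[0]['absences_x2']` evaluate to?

drop duplicate term (keep=first):
     term  absences
0    Fall         8
1  Summer         7
4  Spring        11
take 2 rows with largest absences:
     term  absences
4  Spring        11
0    Fall         8
sort by absences descending:
     term  absences
4  Spring        11
0    Fall         8
add column absences_x2 = t['absences'] * 2:
     term  absences  absences_x2
4  Spring        11           22
0    Fall         8           16
value at position 0, column 'absences_x2' → 22

22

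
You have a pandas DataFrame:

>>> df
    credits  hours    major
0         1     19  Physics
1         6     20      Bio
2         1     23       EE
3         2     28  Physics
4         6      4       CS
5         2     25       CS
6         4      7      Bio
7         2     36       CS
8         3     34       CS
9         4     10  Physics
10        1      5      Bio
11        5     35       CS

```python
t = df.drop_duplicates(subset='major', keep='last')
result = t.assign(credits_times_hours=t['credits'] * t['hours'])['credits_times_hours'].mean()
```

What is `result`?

60.75

drop duplicate major (keep=last):
    credits  hours    major
2         1     23       EE
9         4     10  Physics
10        1      5      Bio
11        5     35       CS
add column credits_times_hours = t['credits'] * t['hours']:
    credits  hours    major  credits_times_hours
2         1     23       EE                   23
9         4     10  Physics                   40
10        1      5      Bio                    5
11        5     35       CS                  175
Reading off the mean of column 'credits_times_hours', we get 60.75.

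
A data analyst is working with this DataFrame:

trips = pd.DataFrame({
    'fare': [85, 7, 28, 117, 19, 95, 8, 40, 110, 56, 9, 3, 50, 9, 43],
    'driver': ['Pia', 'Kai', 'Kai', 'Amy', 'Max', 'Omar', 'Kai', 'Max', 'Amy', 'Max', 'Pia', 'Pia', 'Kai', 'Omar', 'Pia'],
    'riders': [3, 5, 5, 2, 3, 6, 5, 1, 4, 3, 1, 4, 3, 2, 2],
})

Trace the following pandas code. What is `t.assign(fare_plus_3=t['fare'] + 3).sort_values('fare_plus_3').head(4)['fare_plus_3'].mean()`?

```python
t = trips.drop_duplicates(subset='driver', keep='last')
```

drop duplicate driver (keep=last):
    fare driver  riders
8    110    Amy       4
9     56    Max       3
12    50    Kai       3
13     9   Omar       2
14    43    Pia       2
add column fare_plus_3 = t['fare'] + 3:
    fare driver  riders  fare_plus_3
8    110    Amy       4          113
9     56    Max       3           59
12    50    Kai       3           53
13     9   Omar       2           12
14    43    Pia       2           46
sort by fare_plus_3:
    fare driver  riders  fare_plus_3
13     9   Omar       2           12
14    43    Pia       2           46
12    50    Kai       3           53
9     56    Max       3           59
8    110    Amy       4          113
take first 4 rows:
    fare driver  riders  fare_plus_3
13     9   Omar       2           12
14    43    Pia       2           46
12    50    Kai       3           53
9     56    Max       3           59

42.5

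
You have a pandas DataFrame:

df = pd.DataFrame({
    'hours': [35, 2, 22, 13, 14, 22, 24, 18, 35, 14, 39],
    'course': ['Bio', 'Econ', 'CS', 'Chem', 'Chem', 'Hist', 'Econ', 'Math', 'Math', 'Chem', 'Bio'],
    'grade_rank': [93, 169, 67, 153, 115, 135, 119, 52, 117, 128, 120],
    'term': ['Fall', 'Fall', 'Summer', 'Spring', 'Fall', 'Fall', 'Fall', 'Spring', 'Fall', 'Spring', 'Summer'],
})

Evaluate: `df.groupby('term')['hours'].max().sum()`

group by term, max of hours:
term
Fall      35
Spring    18
Summer    39
Name: hours, dtype: int64
The sum of the resulting series is 92.

92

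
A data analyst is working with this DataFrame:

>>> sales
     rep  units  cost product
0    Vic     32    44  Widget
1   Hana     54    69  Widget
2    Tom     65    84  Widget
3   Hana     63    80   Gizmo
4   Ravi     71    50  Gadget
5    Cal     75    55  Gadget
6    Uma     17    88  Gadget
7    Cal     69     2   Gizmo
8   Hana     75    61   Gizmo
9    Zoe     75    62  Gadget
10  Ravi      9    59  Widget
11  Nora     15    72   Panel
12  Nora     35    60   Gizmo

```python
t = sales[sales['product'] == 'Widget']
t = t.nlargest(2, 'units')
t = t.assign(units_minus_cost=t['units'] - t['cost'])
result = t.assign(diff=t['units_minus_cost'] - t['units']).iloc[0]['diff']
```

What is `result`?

-84

filter rows where product == 'Widget':
     rep  units  cost product
0    Vic     32    44  Widget
1   Hana     54    69  Widget
2    Tom     65    84  Widget
10  Ravi      9    59  Widget
take 2 rows with largest units:
    rep  units  cost product
2   Tom     65    84  Widget
1  Hana     54    69  Widget
add column units_minus_cost = t['units'] - t['cost']:
    rep  units  cost product  units_minus_cost
2   Tom     65    84  Widget               -19
1  Hana     54    69  Widget               -15
add column diff = t['units_minus_cost'] - t['units']:
    rep  units  cost product  units_minus_cost  diff
2   Tom     65    84  Widget               -19   -84
1  Hana     54    69  Widget               -15   -69
Hence -84.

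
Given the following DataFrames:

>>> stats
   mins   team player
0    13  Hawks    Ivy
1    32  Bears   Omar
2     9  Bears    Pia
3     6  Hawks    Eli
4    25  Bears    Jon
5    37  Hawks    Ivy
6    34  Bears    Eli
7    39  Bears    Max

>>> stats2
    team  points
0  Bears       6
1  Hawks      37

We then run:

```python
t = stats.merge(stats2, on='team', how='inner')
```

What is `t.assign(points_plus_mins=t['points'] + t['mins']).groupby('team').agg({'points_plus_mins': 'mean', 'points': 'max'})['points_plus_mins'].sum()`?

merge on 'team' (how='inner') → 8 rows:
   mins   team player  points
0    13  Hawks    Ivy      37
1    32  Bears   Omar       6
2     9  Bears    Pia       6
3     6  Hawks    Eli      37
4    25  Bears    Jon       6
5    37  Hawks    Ivy      37
6    34  Bears    Eli       6
7    39  Bears    Max       6
add column points_plus_mins = t['points'] + t['mins']:
   mins   team player  points  points_plus_mins
0    13  Hawks    Ivy      37                50
1    32  Bears   Omar       6                38
2     9  Bears    Pia       6                15
3     6  Hawks    Eli      37                43
4    25  Bears    Jon       6                31
5    37  Hawks    Ivy      37                74
6    34  Bears    Eli       6                40
7    39  Bears    Max       6                45
group by team: mean(points_plus_mins), max(points):
       points_plus_mins  points
team                           
Bears         33.800000       6
Hawks         55.666667      37

89.4666666667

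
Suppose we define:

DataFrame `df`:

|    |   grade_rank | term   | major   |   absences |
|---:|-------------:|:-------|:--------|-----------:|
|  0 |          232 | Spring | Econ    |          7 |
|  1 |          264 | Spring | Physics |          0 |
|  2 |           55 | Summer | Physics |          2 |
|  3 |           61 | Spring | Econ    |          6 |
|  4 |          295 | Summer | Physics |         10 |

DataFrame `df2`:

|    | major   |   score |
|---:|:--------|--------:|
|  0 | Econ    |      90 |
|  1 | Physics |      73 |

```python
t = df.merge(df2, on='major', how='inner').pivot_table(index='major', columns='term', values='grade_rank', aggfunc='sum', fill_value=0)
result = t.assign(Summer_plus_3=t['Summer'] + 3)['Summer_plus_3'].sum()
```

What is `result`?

merge on 'major' (how='inner') → 5 rows:
   grade_rank    term    major  absences  score
0         232  Spring     Econ         7     90
1         264  Spring  Physics         0     73
2          55  Summer  Physics         2     73
3          61  Spring     Econ         6     90
4         295  Summer  Physics        10     73
pivot: rows=major, cols=term, sum(grade_rank):
term     Spring  Summer
major                  
Econ        293       0
Physics     264     350
add column Summer_plus_3 = t['Summer'] + 3:
term     Spring  Summer  Summer_plus_3
major                                 
Econ        293       0              3
Physics     264     350            353
Taking the sum of column 'Summer_plus_3' gives 356.

356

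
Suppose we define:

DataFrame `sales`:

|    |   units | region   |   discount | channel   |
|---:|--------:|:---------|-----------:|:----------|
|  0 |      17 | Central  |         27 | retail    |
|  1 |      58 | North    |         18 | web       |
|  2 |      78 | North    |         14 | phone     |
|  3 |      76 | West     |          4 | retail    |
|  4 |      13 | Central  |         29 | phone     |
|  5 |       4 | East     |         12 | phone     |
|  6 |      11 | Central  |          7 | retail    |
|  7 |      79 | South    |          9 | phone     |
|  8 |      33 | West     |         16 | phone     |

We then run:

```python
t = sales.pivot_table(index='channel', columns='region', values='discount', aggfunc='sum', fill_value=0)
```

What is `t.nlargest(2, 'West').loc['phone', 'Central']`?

pivot: rows=channel, cols=region, sum(discount):
region   Central  East  North  South  West
channel                                   
phone         29    12     14      9    16
retail        34     0      0      0     4
web            0     0     18      0     0
take 2 rows with largest West:
region   Central  East  North  South  West
channel                                   
phone         29    12     14      9    16
retail        34     0      0      0     4
Hence 29.

29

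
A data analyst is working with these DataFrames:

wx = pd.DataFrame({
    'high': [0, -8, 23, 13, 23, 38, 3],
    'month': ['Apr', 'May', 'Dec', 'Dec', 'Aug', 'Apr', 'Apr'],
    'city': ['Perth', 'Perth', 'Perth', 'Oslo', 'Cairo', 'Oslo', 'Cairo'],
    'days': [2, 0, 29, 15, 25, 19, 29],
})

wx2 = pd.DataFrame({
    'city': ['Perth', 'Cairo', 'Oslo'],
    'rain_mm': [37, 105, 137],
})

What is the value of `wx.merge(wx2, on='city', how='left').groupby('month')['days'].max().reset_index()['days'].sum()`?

merge on 'city' (how='left') → 7 rows:
   high month   city  days  rain_mm
0     0   Apr  Perth     2       37
1    -8   May  Perth     0       37
2    23   Dec  Perth    29       37
3    13   Dec   Oslo    15      137
4    23   Aug  Cairo    25      105
5    38   Apr   Oslo    19      137
6     3   Apr  Cairo    29      105
group by month, max of days:
month
Apr    29
Aug    25
Dec    29
May     0
Name: days, dtype: int64
reset_index():
  month  days
0   Apr    29
1   Aug    25
2   Dec    29
3   May     0
So sum() = 83.

83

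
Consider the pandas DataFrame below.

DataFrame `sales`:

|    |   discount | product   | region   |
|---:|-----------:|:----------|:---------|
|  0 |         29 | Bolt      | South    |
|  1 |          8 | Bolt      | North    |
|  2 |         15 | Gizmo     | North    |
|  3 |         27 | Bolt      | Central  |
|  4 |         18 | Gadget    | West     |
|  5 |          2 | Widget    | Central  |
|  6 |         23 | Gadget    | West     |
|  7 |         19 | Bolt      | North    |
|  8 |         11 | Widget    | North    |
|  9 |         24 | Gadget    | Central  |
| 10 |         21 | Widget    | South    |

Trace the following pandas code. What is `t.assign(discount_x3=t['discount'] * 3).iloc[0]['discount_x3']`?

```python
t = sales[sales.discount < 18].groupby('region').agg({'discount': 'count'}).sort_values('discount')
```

filter rows where discount < 18:
   discount product   region
1         8    Bolt    North
2        15   Gizmo    North
5         2  Widget  Central
8        11  Widget    North
group by region, count of discount:
         discount
region           
Central         1
North           3
sort by discount:
         discount
region           
Central         1
North           3
add column discount_x3 = t['discount'] * 3:
         discount  discount_x3
region                        
Central         1            3
North           3            9
value at position 0, column 'discount_x3' → 3

3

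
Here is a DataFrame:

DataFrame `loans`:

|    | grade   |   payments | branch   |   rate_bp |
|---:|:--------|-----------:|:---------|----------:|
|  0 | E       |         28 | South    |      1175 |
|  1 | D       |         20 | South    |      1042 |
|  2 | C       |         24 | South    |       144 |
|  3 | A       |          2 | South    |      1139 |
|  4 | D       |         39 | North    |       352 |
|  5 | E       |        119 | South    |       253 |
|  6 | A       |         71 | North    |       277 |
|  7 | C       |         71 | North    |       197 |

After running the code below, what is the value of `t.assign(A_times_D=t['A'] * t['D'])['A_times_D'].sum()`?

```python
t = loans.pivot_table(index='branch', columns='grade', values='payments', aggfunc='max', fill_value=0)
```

2809

pivot: rows=branch, cols=grade, max(payments):
grade    A   C   D    E
branch                 
North   71  71  39    0
South    2  24  20  119
add column A_times_D = t['A'] * t['D']:
grade    A   C   D    E  A_times_D
branch                            
North   71  71  39    0       2769
South    2  24  20  119         40
Taking the sum of column 'A_times_D' gives 2809.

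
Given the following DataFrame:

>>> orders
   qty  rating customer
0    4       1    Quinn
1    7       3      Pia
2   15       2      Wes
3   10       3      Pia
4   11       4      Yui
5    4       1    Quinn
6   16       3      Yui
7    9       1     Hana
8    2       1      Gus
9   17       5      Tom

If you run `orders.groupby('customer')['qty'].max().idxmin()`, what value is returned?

Gus

group by customer, max of qty:
customer
Gus       2
Hana      9
Pia      10
Quinn     4
Tom      17
Wes      15
Yui      16
Name: qty, dtype: int64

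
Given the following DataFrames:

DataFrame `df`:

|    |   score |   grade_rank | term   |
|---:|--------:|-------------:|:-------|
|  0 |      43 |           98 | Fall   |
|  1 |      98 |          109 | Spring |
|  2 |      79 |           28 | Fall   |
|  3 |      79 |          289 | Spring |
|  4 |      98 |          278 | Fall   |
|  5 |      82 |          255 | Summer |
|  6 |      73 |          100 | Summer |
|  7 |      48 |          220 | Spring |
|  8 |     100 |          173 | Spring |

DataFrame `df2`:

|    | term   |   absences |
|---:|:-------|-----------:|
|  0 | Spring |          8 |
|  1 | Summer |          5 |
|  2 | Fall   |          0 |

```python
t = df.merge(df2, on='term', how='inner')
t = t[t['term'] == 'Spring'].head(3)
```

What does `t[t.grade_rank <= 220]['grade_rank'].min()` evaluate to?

109

merge on 'term' (how='inner') → 9 rows:
   score  grade_rank    term  absences
0     43          98    Fall         0
1     98         109  Spring         8
2     79          28    Fall         0
3     79         289  Spring         8
4     98         278    Fall         0
5     82         255  Summer         5
6     73         100  Summer         5
7     48         220  Spring         8
8    100         173  Spring         8
filter rows where term == 'Spring':
   score  grade_rank    term  absences
1     98         109  Spring         8
3     79         289  Spring         8
7     48         220  Spring         8
8    100         173  Spring         8
take first 3 rows:
   score  grade_rank    term  absences
1     98         109  Spring         8
3     79         289  Spring         8
7     48         220  Spring         8
filter rows where grade_rank <= 220:
   score  grade_rank    term  absences
1     98         109  Spring         8
7     48         220  Spring         8
Then the min of column 'grade_rank': 109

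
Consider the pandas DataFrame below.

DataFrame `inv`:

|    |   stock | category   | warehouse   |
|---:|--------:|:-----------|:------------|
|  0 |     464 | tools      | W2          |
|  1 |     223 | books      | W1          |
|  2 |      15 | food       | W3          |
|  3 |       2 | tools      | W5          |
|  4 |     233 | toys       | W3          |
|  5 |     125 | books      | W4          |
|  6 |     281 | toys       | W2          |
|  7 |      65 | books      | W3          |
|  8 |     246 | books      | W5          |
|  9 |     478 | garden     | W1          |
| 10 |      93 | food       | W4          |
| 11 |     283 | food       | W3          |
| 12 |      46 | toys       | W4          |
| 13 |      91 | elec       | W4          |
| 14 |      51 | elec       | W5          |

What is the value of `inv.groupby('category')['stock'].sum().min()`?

group by category, sum of stock:
category
books     659
elec      142
food      391
garden    478
tools     466
toys      560
Name: stock, dtype: int64
Reading off the min of the resulting series, we get 142.

142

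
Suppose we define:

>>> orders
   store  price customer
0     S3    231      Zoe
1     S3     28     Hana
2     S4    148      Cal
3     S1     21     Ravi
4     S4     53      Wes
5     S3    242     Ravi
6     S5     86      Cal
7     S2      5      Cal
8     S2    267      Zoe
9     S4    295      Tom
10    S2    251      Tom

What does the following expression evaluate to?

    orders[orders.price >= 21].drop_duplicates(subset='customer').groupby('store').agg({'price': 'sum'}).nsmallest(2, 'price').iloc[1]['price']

259

filter rows where price >= 21:
   store  price customer
0     S3    231      Zoe
1     S3     28     Hana
2     S4    148      Cal
3     S1     21     Ravi
4     S4     53      Wes
5     S3    242     Ravi
6     S5     86      Cal
8     S2    267      Zoe
9     S4    295      Tom
10    S2    251      Tom
drop duplicate customer (keep=first):
  store  price customer
0    S3    231      Zoe
1    S3     28     Hana
2    S4    148      Cal
3    S1     21     Ravi
4    S4     53      Wes
9    S4    295      Tom
group by store, sum of price:
       price
store       
S1        21
S3       259
S4       496
take 2 rows with smallest price:
       price
store       
S1        21
S3       259
Taking the value at position 1, column 'price' gives 259.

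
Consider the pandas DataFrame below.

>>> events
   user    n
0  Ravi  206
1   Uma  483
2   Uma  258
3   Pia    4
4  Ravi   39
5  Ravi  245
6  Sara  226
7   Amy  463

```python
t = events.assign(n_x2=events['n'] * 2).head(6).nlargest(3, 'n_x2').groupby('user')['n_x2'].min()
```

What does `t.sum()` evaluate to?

1006

add column n_x2 = events['n'] * 2:
   user    n  n_x2
0  Ravi  206   412
1   Uma  483   966
2   Uma  258   516
3   Pia    4     8
4  Ravi   39    78
5  Ravi  245   490
6  Sara  226   452
7   Amy  463   926
take first 6 rows:
   user    n  n_x2
0  Ravi  206   412
1   Uma  483   966
2   Uma  258   516
3   Pia    4     8
4  Ravi   39    78
5  Ravi  245   490
take 3 rows with largest n_x2:
   user    n  n_x2
1   Uma  483   966
2   Uma  258   516
5  Ravi  245   490
group by user, min of n_x2:
user
Ravi    490
Uma     516
Name: n_x2, dtype: int64
Reading off the sum of the resulting series, we get 1006.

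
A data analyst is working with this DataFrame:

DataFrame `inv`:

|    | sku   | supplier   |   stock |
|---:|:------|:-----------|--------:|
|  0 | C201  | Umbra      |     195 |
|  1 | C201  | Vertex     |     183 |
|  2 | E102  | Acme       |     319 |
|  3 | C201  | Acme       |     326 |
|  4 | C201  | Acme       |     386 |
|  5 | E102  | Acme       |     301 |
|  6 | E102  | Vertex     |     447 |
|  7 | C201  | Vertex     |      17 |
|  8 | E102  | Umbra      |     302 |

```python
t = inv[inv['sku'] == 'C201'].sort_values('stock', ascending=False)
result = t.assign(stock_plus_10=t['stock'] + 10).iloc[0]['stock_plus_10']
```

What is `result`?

filter rows where sku == 'C201':
    sku supplier  stock
0  C201    Umbra    195
1  C201   Vertex    183
3  C201     Acme    326
4  C201     Acme    386
7  C201   Vertex     17
sort by stock descending:
    sku supplier  stock
4  C201     Acme    386
3  C201     Acme    326
0  C201    Umbra    195
1  C201   Vertex    183
7  C201   Vertex     17
add column stock_plus_10 = t['stock'] + 10:
    sku supplier  stock  stock_plus_10
4  C201     Acme    386            396
3  C201     Acme    326            336
0  C201    Umbra    195            205
1  C201   Vertex    183            193
7  C201   Vertex     17             27
So iloc[0]['stock_plus_10'] = 396.

396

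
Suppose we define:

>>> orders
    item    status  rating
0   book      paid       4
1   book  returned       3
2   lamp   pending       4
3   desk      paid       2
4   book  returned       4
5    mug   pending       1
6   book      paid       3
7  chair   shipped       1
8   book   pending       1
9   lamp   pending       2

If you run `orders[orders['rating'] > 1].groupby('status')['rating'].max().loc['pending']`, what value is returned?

4

filter rows where rating > 1:
   item    status  rating
0  book      paid       4
1  book  returned       3
2  lamp   pending       4
3  desk      paid       2
4  book  returned       4
6  book      paid       3
9  lamp   pending       2
group by status, max of rating:
status
paid        4
pending     4
returned    4
Name: rating, dtype: int64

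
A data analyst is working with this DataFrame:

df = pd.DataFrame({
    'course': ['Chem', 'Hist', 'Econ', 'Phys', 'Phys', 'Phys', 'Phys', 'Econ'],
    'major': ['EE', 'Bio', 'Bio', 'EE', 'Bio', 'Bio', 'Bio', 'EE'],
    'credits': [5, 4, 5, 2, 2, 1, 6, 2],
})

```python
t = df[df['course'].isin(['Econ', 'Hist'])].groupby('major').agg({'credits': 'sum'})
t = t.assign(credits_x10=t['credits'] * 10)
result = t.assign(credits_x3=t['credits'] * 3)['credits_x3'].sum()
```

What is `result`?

33

filter rows where course in ['Econ', 'Hist']:
  course major  credits
1   Hist   Bio        4
2   Econ   Bio        5
7   Econ    EE        2
group by major, sum of credits:
       credits
major         
Bio          9
EE           2
add column credits_x10 = t['credits'] * 10:
       credits  credits_x10
major                      
Bio          9           90
EE           2           20
add column credits_x3 = t['credits'] * 3:
       credits  credits_x10  credits_x3
major                                  
Bio          9           90          27
EE           2           20           6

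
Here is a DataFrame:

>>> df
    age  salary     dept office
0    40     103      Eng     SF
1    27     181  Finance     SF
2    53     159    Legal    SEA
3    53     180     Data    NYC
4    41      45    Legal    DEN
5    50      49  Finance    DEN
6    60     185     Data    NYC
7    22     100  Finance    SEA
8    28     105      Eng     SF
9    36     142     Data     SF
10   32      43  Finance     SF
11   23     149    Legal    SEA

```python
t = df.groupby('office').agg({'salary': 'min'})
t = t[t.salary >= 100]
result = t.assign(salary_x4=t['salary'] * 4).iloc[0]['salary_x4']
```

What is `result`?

group by office, min of salary:
        salary
office        
DEN         45
NYC        180
SEA        100
SF          43
filter rows where salary >= 100:
        salary
office        
NYC        180
SEA        100
add column salary_x4 = t['salary'] * 4:
        salary  salary_x4
office                   
NYC        180        720
SEA        100        400
The value at position 0, column 'salary_x4' is 720.

720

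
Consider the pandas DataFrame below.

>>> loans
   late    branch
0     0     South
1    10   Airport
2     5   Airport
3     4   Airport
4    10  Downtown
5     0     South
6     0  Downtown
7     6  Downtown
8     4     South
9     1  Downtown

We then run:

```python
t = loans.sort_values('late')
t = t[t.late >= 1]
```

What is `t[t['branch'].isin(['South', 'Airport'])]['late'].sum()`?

sort by late:
   late    branch
0     0     South
5     0     South
6     0  Downtown
9     1  Downtown
3     4   Airport
8     4     South
2     5   Airport
7     6  Downtown
1    10   Airport
4    10  Downtown
filter rows where late >= 1:
   late    branch
9     1  Downtown
3     4   Airport
8     4     South
2     5   Airport
7     6  Downtown
1    10   Airport
4    10  Downtown
filter rows where branch in ['South', 'Airport']:
   late   branch
3     4  Airport
8     4    South
2     5  Airport
1    10  Airport

23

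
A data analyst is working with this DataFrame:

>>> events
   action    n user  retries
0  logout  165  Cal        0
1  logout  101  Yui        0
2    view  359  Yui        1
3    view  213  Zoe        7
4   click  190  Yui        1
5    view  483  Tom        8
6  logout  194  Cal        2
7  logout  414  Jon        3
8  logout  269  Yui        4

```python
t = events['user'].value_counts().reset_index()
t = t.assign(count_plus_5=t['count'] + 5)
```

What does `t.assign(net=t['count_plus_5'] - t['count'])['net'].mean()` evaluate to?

5.0

value_counts of user:
user
Yui    4
Cal    2
Zoe    1
Tom    1
Jon    1
Name: count, dtype: int64
reset_index():
  user  count
0  Yui      4
1  Cal      2
2  Zoe      1
3  Tom      1
4  Jon      1
add column count_plus_5 = t['count'] + 5:
  user  count  count_plus_5
0  Yui      4             9
1  Cal      2             7
2  Zoe      1             6
3  Tom      1             6
4  Jon      1             6
add column net = t['count_plus_5'] - t['count']:
  user  count  count_plus_5  net
0  Yui      4             9    5
1  Cal      2             7    5
2  Zoe      1             6    5
3  Tom      1             6    5
4  Jon      1             6    5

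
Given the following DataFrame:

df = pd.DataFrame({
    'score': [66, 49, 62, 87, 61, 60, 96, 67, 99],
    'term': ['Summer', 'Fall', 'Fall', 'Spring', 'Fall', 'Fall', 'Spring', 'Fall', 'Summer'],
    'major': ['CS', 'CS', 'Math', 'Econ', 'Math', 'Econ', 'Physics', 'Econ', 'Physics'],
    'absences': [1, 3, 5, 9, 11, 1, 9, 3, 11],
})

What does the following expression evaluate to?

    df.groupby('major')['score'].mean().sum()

group by major, mean of score:
major
CS         57.500000
Econ       71.333333
Math       61.500000
Physics    97.500000
Name: score, dtype: float64

287.833333333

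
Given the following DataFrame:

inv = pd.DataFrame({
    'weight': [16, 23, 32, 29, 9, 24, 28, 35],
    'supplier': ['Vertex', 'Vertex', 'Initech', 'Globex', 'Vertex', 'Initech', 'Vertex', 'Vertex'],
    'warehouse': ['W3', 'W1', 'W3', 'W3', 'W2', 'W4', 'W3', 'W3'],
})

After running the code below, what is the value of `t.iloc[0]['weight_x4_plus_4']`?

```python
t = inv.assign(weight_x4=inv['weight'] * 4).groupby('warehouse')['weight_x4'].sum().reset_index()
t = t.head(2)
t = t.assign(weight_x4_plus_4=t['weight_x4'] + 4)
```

add column weight_x4 = inv['weight'] * 4:
   weight supplier warehouse  weight_x4
0      16   Vertex        W3         64
1      23   Vertex        W1         92
2      32  Initech        W3        128
3      29   Globex        W3        116
4       9   Vertex        W2         36
5      24  Initech        W4         96
6      28   Vertex        W3        112
7      35   Vertex        W3        140
group by warehouse, sum of weight_x4:
warehouse
W1     92
W2     36
W3    560
W4     96
Name: weight_x4, dtype: int64
reset_index():
  warehouse  weight_x4
0        W1         92
1        W2         36
2        W3        560
3        W4         96
take first 2 rows:
  warehouse  weight_x4
0        W1         92
1        W2         36
add column weight_x4_plus_4 = t['weight_x4'] + 4:
  warehouse  weight_x4  weight_x4_plus_4
0        W1         92                96
1        W2         36                40
Then the value at position 0, column 'weight_x4_plus_4': 96

96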